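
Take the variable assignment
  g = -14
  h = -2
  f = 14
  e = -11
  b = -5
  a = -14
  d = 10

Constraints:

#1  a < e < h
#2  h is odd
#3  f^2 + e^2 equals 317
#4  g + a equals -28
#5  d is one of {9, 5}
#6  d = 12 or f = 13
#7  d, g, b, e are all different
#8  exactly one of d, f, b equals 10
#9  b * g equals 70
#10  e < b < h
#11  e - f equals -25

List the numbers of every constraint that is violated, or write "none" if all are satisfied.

#1 values -14 < -11 < -2 — holds.
#2 h = -2 is even — fails.
#3 f^2 + e^2 = 14^2 + (-11)^2 = 196 + 121 = 317 — holds.
#4 g + a = -14 + (-14) = -28 — holds.
#5 d = 10 is not in {9, 5} — fails.
#6 d = 10 ≠ 12 and f = 14 ≠ 13; both disjuncts false — fails.
#7 values 10, -14, -5, -11 are pairwise distinct — holds.
#8 d=10, f=14, b=-5; 1 of them equals 10 — holds.
#9 b * g = -5 * (-14) = 70 — holds.
#10 values -11 < -5 < -2 — holds.
#11 e - f = -11 - 14 = -25 — holds.

The assignment fails constraints 2, 5, and 6.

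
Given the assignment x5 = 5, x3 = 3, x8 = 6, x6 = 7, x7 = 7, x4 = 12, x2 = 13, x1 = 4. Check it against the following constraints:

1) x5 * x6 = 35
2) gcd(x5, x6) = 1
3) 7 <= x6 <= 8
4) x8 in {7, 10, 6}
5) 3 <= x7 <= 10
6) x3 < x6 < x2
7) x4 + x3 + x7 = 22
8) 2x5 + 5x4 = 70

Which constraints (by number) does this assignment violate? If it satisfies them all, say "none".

All constraints are satisfied.

1) x5 * x6 = 5 * 7 = 35 — holds.
2) gcd(5, 7) = 1 — holds.
3) x6 = 7 lies in [7, 8] — holds.
4) x8 = 6 is in {7, 10, 6} — holds.
5) x7 = 7 lies in [3, 10] — holds.
6) values 3 < 7 < 13 — holds.
7) x4 + x3 + x7 = 12 + 3 + 7 = 22 — holds.
8) 2x5 + 5x4 = 2(5) + 5(12) = 70 — holds.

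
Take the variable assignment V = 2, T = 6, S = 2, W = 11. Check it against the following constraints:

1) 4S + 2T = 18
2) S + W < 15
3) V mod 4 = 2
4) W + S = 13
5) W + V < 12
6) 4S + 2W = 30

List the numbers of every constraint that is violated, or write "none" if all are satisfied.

Constraints 1 and 5 do not hold.

1) 4S + 2T = 4(2) + 2(6) = 20, not 18 — does not hold.
2) S + W = 2 + 11 = 13; 13 < 15 — holds.
3) 2 mod 4 = 2 — holds.
4) W + S = 11 + 2 = 13 — holds.
5) W + V = 11 + 2 = 13; 13 ≥ 12, bound 12 not met — does not hold.
6) 4S + 2W = 4(2) + 2(11) = 30 — holds.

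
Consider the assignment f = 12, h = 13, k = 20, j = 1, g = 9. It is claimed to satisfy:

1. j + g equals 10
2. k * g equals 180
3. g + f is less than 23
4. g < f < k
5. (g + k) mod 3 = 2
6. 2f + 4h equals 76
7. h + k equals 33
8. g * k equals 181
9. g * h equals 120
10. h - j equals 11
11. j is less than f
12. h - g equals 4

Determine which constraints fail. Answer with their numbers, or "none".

The assignment fails constraints 8, 9, 10.

1. j + g = 1 + 9 = 10 — holds.
2. k * g = 20 * 9 = 180 — holds.
3. g + f = 9 + 12 = 21; 21 < 23 — holds.
4. values 9 < 12 < 20 — holds.
5. g + k = 29; 29 mod 3 = 2 — holds.
6. 2f + 4h = 2(12) + 4(13) = 76 — holds.
7. h + k = 13 + 20 = 33 — holds.
8. g * k = 9 * 20 = 180, not 181 — fails.
9. g * h = 9 * 13 = 117, not 120 — fails.
10. h - j = 13 - 1 = 12, not 11 — fails.
11. j = 1, f = 12; 1 < 12 — holds.
12. h - g = 13 - 9 = 4 — holds.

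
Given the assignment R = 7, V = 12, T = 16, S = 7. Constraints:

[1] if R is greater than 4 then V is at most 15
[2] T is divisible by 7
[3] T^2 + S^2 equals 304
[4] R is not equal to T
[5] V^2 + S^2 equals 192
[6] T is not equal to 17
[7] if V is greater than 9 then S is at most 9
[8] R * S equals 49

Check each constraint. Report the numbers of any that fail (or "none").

[1] R = 7 > 4, so we need V ≤ 15; V = 12 ≤ 15 — holds.
[2] 16 = 7*2 + 2, so 7 does not divide 16 — does not hold.
[3] T^2 + S^2 = 16^2 + 7^2 = 256 + 49 = 305, not 304 — does not hold.
[4] R = 7, T = 16; distinct — holds.
[5] V^2 + S^2 = 12^2 + 7^2 = 144 + 49 = 193, not 192 — does not hold.
[6] T = 16, and 16 ≠ 17 — holds.
[7] V = 12 > 9, so we need S ≤ 9; S = 7 ≤ 9 — holds.
[8] R * S = 7 * 7 = 49 — holds.

Constraints 2, 3, and 5 do not hold.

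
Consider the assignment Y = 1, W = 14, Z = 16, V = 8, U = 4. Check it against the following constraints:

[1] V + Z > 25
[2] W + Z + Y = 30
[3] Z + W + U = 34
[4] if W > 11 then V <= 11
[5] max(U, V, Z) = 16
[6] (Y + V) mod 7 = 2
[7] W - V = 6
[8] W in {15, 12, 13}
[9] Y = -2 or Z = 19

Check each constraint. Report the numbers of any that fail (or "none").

Constraints 1, 2, 8, and 9 are violated.

[1] V + Z = 8 + 16 = 24; 24 ≤ 25, bound 25 not met — does not hold.
[2] W + Z + Y = 14 + 16 + 1 = 31, not 30 — does not hold.
[3] Z + W + U = 16 + 14 + 4 = 34 — holds.
[4] W = 14 > 11, so we need V ≤ 11; V = 8 ≤ 11 — holds.
[5] max(4, 8, 16) = 16 — holds.
[6] Y + V = 9; 9 mod 7 = 2 — holds.
[7] W - V = 14 - 8 = 6 — holds.
[8] W = 14 is not in {15, 12, 13} — does not hold.
[9] Y = 1 ≠ -2 and Z = 16 ≠ 19; both disjuncts false — does not hold.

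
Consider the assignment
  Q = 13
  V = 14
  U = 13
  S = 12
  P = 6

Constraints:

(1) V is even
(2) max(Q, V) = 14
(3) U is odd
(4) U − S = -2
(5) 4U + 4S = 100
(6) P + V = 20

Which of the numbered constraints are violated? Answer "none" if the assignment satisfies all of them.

No — constraint 4 is not satisfied.

(1) V = 14 is even  ✔
(2) max(13, 14) = 14  ✔
(3) U = 13 is odd  ✔
(4) U − S = 13 − 12 = 1, not -2  ✘
(5) 4U + 4S = 4(13) + 4(12) = 100  ✔
(6) P + V = 6 + 14 = 20  ✔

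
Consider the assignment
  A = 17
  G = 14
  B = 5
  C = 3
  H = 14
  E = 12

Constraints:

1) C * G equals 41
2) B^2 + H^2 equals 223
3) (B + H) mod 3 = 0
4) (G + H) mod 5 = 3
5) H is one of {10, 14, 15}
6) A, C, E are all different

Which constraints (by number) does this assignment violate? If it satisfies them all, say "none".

1) C * G = 3 * 14 = 42, not 41 — violated.
2) B^2 + H^2 = 5^2 + 14^2 = 25 + 196 = 221, not 223 — violated.
3) B + H = 19; 19 mod 3 = 1, not 0 — violated.
4) G + H = 28; 28 mod 5 = 3 — OK.
5) H = 14 is in {10, 14, 15} — OK.
6) values 17, 3, 12 are pairwise distinct — OK.

Constraints 1, 2, and 3 are violated.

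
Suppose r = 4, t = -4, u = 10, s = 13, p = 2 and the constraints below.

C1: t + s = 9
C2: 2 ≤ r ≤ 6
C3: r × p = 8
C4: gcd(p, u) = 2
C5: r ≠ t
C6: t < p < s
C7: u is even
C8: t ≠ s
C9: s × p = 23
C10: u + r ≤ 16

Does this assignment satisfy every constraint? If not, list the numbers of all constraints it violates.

No — constraint 9 is not satisfied.

C1: t + s = -4 + 13 = 9 — satisfied.
C2: r = 4 lies in [2, 6] — satisfied.
C3: r × p = 4 × 2 = 8 — satisfied.
C4: gcd(2, 10) = 2 — satisfied.
C5: r = 4, t = -4; distinct — satisfied.
C6: values -4 < 2 < 13 — satisfied.
C7: u = 10 is even — satisfied.
C8: t = -4, s = 13; distinct — satisfied.
C9: s × p = 13 × 2 = 26, not 23 — violated.
C10: u + r = 10 + 4 = 14; 14 ≤ 16 — satisfied.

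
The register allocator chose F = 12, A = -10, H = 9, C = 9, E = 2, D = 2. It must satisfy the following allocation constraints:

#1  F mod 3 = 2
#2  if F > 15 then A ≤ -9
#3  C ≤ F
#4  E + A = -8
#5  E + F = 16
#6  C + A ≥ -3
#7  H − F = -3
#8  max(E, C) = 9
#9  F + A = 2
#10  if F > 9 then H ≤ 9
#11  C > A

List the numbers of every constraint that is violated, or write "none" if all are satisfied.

#1 12 mod 3 = 0, not 2  ✘
#2 F = 12, not > 15; antecedent false, conditional vacuously true  ✔
#3 C = 9, F = 12; 9 ≤ 12  ✔
#4 E + A = 2 + (-10) = -8  ✔
#5 E + F = 2 + 12 = 14, not 16  ✘
#6 C + A = 9 + (-10) = -1; -1 ≥ -3  ✔
#7 H − F = 9 − 12 = -3  ✔
#8 max(2, 9) = 9  ✔
#9 F + A = 12 + (-10) = 2  ✔
#10 F = 12 > 9, so we need H ≤ 9; H = 9 ≤ 9  ✔
#11 C = 9, A = -10; 9 > -10  ✔

Constraints 1 and 5 are violated.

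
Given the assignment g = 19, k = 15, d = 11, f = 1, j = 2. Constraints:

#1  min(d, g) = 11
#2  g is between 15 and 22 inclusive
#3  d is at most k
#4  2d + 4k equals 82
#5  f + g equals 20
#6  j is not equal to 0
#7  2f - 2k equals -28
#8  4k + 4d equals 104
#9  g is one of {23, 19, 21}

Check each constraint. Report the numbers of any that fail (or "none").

No violations.

#1 min(11, 19) = 11 — satisfied.
#2 g = 19 lies in [15, 22] — satisfied.
#3 d = 11, k = 15; 11 ≤ 15 — satisfied.
#4 2d + 4k = 2(11) + 4(15) = 82 — satisfied.
#5 f + g = 1 + 19 = 20 — satisfied.
#6 j = 2, and 2 ≠ 0 — satisfied.
#7 2f - 2k = 2(1) - 2(15) = -28 — satisfied.
#8 4k + 4d = 4(15) + 4(11) = 104 — satisfied.
#9 g = 19 is in {23, 19, 21} — satisfied.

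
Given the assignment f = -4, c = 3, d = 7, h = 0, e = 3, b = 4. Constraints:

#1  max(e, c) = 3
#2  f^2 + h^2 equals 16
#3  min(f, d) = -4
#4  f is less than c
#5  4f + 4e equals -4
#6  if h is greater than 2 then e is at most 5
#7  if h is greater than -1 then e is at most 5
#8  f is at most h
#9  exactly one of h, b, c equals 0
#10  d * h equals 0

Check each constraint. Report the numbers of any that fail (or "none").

The assignment satisfies every constraint.

#1 max(3, 3) = 3  yes
#2 f^2 + h^2 = (-4)^2 + 0^2 = 16 + 0 = 16  yes
#3 min(-4, 7) = -4  yes
#4 f = -4, c = 3; -4 < 3  yes
#5 4f + 4e = 4(-4) + 4(3) = -4  yes
#6 h = 0, not > 2; antecedent false, conditional vacuously true  yes
#7 h = 0 > -1, so we need e ≤ 5; e = 3 ≤ 5  yes
#8 f = -4, h = 0; -4 ≤ 0  yes
#9 h=0, b=4, c=3; 1 of them equals 0  yes
#10 d * h = 7 * 0 = 0  yes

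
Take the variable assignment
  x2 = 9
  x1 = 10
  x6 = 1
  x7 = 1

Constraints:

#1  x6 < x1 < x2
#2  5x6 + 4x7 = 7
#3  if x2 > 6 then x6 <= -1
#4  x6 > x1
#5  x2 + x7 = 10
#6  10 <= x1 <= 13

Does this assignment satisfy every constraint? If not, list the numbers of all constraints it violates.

#1 values 1, 10, 9; x1 = 10 is not < x2 = 9  fails
#2 5x6 + 4x7 = 5(1) + 4(1) = 9, not 7  fails
#3 x2 = 9 > 6, so we need x6 ≤ -1; but x6 = 1 > -1  fails
#4 x6 = 1, x1 = 10; 1 ≤ 10 (want >)  fails
#5 x2 + x7 = 9 + 1 = 10  holds
#6 x1 = 10 lies in [10, 13]  holds

The assignment fails constraints 1, 2, 3, 4.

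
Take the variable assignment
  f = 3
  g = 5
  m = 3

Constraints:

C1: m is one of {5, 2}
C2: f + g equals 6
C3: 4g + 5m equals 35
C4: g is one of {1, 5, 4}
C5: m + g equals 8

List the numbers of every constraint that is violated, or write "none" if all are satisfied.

Constraints 1, 2 are violated.

C1: m = 3 is not in {5, 2} — violated.
C2: f + g = 3 + 5 = 8, not 6 — violated.
C3: 4g + 5m = 4(5) + 5(3) = 35 — satisfied.
C4: g = 5 is in {1, 5, 4} — satisfied.
C5: m + g = 3 + 5 = 8 — satisfied.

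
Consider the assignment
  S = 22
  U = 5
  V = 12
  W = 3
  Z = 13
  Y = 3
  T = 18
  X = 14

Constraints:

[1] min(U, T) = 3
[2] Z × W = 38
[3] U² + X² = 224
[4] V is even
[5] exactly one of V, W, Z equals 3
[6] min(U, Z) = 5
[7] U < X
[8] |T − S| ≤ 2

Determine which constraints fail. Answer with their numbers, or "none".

[1] min(5, 18) = 5, not 3 — does not hold.
[2] Z × W = 13 × 3 = 39, not 38 — does not hold.
[3] U² + X² = 5² + 14² = 25 + 196 = 221, not 224 — does not hold.
[4] V = 12 is even — holds.
[5] V=12, W=3, Z=13; 1 of them equals 3 — holds.
[6] min(5, 13) = 5 — holds.
[7] U = 5, X = 14; 5 < 14 — holds.
[8] |18 − 22| = 4; 4 > 2, exceeds bound 2 — does not hold.

The assignment fails constraints 1, 2, 3, and 8.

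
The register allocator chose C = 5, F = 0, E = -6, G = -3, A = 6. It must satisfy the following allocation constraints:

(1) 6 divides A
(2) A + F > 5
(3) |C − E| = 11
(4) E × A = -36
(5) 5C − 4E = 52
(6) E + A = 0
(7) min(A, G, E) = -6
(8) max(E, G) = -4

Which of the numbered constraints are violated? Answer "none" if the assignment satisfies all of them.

No — constraints 5 and 8 are not satisfied.

(1) 6 / 6 = 1, so 6 divides 6 — satisfied.
(2) A + F = 6 + 0 = 6; 6 > 5 — satisfied.
(3) |5 − (-6)| = 11 — satisfied.
(4) E × A = -6 × 6 = -36 — satisfied.
(5) 5C − 4E = 5(5) − 4(-6) = 49, not 52 — violated.
(6) E + A = -6 + 6 = 0 — satisfied.
(7) min(6, -3, -6) = -6 — satisfied.
(8) max(-6, -3) = -3, not -4 — violated.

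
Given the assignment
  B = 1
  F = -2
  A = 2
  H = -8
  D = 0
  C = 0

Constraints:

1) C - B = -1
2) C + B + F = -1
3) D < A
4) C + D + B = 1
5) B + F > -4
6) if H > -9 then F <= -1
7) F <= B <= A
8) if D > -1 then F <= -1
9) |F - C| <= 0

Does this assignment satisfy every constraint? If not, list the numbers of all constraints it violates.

No — constraint 9 is not satisfied.

1) C - B = 0 - 1 = -1  ✔
2) C + B + F = 0 + 1 + (-2) = -1  ✔
3) D = 0, A = 2; 0 < 2  ✔
4) C + D + B = 0 + 0 + 1 = 1  ✔
5) B + F = 1 + (-2) = -1; -1 > -4  ✔
6) H = -8 > -9, so we need F ≤ -1; F = -2 ≤ -1  ✔
7) values -2 <= 1 <= 2  ✔
8) D = 0 > -1, so we need F ≤ -1; F = -2 ≤ -1  ✔
9) |-2 - 0| = 2; 2 > 0, exceeds bound 0  ✘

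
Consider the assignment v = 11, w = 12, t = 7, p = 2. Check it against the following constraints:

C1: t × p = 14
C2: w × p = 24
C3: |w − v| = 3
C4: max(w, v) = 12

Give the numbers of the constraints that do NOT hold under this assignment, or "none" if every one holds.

Constraint 3 does not hold.

C1: t × p = 7 × 2 = 14  true
C2: w × p = 12 × 2 = 24  true
C3: |12 − 11| = 1, not 3  false
C4: max(12, 11) = 12  true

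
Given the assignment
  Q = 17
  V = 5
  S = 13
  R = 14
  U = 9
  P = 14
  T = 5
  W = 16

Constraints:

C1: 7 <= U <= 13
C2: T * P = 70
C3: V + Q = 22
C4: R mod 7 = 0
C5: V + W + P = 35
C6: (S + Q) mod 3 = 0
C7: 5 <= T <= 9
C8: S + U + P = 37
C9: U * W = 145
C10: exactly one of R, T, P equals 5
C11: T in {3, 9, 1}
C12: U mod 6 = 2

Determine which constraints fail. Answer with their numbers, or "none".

C1: U = 9 lies in [7, 13] — satisfied.
C2: T * P = 5 * 14 = 70 — satisfied.
C3: V + Q = 5 + 17 = 22 — satisfied.
C4: 14 mod 7 = 0 — satisfied.
C5: V + W + P = 5 + 16 + 14 = 35 — satisfied.
C6: S + Q = 30; 30 mod 3 = 0 — satisfied.
C7: T = 5 lies in [5, 9] — satisfied.
C8: S + U + P = 13 + 9 + 14 = 36, not 37 — violated.
C9: U * W = 9 * 16 = 144, not 145 — violated.
C10: R=14, T=5, P=14; 1 of them equals 5 — satisfied.
C11: T = 5 is not in {3, 9, 1} — violated.
C12: 9 mod 6 = 3, not 2 — violated.

Constraints 8, 9, 11, 12 are violated.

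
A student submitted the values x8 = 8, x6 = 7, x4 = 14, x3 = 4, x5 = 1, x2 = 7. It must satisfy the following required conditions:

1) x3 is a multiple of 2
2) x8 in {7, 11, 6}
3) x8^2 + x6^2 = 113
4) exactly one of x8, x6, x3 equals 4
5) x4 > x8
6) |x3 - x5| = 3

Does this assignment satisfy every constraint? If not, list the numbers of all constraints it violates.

No — constraint 2 is not satisfied.

1) 4 / 2 = 2, so 2 divides 4  holds
2) x8 = 8 is not in {7, 11, 6}  fails
3) x8^2 + x6^2 = 8^2 + 7^2 = 64 + 49 = 113  holds
4) x8=8, x6=7, x3=4; 1 of them equals 4  holds
5) x4 = 14, x8 = 8; 14 > 8  holds
6) |4 - 1| = 3  holds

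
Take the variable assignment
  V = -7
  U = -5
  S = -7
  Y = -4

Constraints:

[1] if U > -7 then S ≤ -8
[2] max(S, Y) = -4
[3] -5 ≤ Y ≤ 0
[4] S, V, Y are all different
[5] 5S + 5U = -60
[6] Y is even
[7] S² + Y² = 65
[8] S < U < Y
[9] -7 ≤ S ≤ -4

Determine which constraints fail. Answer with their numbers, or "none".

[1] U = -5 > -7, so we need S ≤ -8; but S = -7 > -8  false
[2] max(-7, -4) = -4  true
[3] Y = -4 lies in [-5, 0]  true
[4] S = V = -7, not all different  false
[5] 5S + 5U = 5(-7) + 5(-5) = -60  true
[6] Y = -4 is even  true
[7] S² + Y² = (-7)² + (-4)² = 49 + 16 = 65  true
[8] values -7 < -5 < -4  true
[9] S = -7 lies in [-7, -4]  true

Constraints 1, 4 do not hold.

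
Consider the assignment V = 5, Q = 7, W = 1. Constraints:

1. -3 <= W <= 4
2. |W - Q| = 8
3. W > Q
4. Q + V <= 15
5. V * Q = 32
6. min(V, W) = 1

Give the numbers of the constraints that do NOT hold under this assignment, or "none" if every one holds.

The assignment fails constraints 2, 3, and 5.

1. W = 1 lies in [-3, 4]  ✓
2. |1 - 7| = 6, not 8  ✗
3. W = 1, Q = 7; 1 ≤ 7 (want >)  ✗
4. Q + V = 7 + 5 = 12; 12 ≤ 15  ✓
5. V * Q = 5 * 7 = 35, not 32  ✗
6. min(5, 1) = 1  ✓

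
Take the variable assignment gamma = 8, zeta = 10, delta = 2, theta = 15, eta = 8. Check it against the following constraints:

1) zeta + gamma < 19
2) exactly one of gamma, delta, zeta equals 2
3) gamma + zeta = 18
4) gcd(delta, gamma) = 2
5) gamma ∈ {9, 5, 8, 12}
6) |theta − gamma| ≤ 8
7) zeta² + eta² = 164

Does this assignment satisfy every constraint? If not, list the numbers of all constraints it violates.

1) zeta + gamma = 10 + 8 = 18; 18 < 19  holds
2) gamma=8, delta=2, zeta=10; 1 of them equals 2  holds
3) gamma + zeta = 8 + 10 = 18  holds
4) gcd(2, 8) = 2  holds
5) gamma = 8 is in {9, 5, 8, 12}  holds
6) |15 − 8| = 7; 7 ≤ 8  holds
7) zeta² + eta² = 10² + 8² = 100 + 64 = 164  holds

All constraints are satisfied.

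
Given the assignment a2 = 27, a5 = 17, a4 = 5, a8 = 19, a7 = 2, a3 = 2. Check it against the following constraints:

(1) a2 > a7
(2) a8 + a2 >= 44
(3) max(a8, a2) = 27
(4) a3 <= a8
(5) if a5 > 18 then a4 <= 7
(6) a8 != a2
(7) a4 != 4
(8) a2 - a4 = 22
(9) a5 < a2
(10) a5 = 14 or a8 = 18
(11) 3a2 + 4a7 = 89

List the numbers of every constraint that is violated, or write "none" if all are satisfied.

No — constraint 10 is not satisfied.

(1) a2 = 27, a7 = 2; 27 > 2 — OK.
(2) a8 + a2 = 19 + 27 = 46; 46 ≥ 44 — OK.
(3) max(19, 27) = 27 — OK.
(4) a3 = 2, a8 = 19; 2 ≤ 19 — OK.
(5) a5 = 17, not > 18; antecedent false, conditional vacuously true — OK.
(6) a8 = 19, a2 = 27; distinct — OK.
(7) a4 = 5, and 5 ≠ 4 — OK.
(8) a2 - a4 = 27 - 5 = 22 — OK.
(9) a5 = 17, a2 = 27; 17 < 27 — OK.
(10) a5 = 17 ≠ 14 and a8 = 19 ≠ 18; both disjuncts false — violated.
(11) 3a2 + 4a7 = 3(27) + 4(2) = 89 — OK.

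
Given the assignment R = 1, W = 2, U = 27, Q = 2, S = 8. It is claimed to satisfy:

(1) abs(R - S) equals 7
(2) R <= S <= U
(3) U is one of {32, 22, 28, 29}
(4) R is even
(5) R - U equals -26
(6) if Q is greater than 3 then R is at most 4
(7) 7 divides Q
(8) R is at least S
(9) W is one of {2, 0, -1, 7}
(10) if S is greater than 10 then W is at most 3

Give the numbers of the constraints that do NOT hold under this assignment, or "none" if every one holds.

(1) abs(1 - 8) = 7 — holds.
(2) values 1 <= 8 <= 27 — holds.
(3) U = 27 is not in {32, 22, 28, 29} — does not hold.
(4) R = 1 is odd — does not hold.
(5) R - U = 1 - 27 = -26 — holds.
(6) Q = 2, not > 3; antecedent false, conditional vacuously true — holds.
(7) 2 = 7*0 + 2, so 7 does not divide 2 — does not hold.
(8) R = 1, S = 8; 1 < 8 (want ≥) — does not hold.
(9) W = 2 is in {2, 0, -1, 7} — holds.
(10) S = 8, not > 10; antecedent false, conditional vacuously true — holds.

No — constraints 3, 4, 7, and 8 are not satisfied.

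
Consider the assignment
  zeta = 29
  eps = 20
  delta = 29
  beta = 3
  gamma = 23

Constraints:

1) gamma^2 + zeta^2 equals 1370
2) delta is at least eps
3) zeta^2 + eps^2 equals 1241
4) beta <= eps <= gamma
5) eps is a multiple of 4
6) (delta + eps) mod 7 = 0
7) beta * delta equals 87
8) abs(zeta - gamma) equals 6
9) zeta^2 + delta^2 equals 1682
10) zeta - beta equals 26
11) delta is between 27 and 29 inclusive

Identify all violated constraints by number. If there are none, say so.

None — every constraint holds.

1) gamma^2 + zeta^2 = 23^2 + 29^2 = 529 + 841 = 1370  ✓
2) delta = 29, eps = 20; 29 ≥ 20  ✓
3) zeta^2 + eps^2 = 29^2 + 20^2 = 841 + 400 = 1241  ✓
4) values 3 <= 20 <= 23  ✓
5) 20 / 4 = 5, so 4 divides 20  ✓
6) delta + eps = 49; 49 mod 7 = 0  ✓
7) beta * delta = 3 * 29 = 87  ✓
8) abs(29 - 23) = 6  ✓
9) zeta^2 + delta^2 = 29^2 + 29^2 = 841 + 841 = 1682  ✓
10) zeta - beta = 29 - 3 = 26  ✓
11) delta = 29 lies in [27, 29]  ✓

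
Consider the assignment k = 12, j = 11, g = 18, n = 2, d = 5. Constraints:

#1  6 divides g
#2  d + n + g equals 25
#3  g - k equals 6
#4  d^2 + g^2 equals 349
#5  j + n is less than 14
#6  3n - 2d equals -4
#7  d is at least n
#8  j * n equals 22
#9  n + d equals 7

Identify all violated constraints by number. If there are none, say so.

All constraints are satisfied.

#1 18 / 6 = 3, so 6 divides 18  holds
#2 d + n + g = 5 + 2 + 18 = 25  holds
#3 g - k = 18 - 12 = 6  holds
#4 d^2 + g^2 = 5^2 + 18^2 = 25 + 324 = 349  holds
#5 j + n = 11 + 2 = 13; 13 < 14  holds
#6 3n - 2d = 3(2) - 2(5) = -4  holds
#7 d = 5, n = 2; 5 ≥ 2  holds
#8 j * n = 11 * 2 = 22  holds
#9 n + d = 2 + 5 = 7  holds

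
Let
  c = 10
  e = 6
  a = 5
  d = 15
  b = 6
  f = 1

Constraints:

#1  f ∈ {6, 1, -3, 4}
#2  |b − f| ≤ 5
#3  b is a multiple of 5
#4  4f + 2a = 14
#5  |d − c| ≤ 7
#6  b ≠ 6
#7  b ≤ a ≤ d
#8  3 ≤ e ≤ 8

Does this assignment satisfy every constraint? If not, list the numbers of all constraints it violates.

Constraints 3, 6, and 7 do not hold.

#1 f = 1 is in {6, 1, -3, 4}  ✓
#2 |6 − 1| = 5; 5 ≤ 5  ✓
#3 6 = 5×1 + 1, so 5 does not divide 6  ✗
#4 4f + 2a = 4(1) + 2(5) = 14  ✓
#5 |15 − 10| = 5; 5 ≤ 7  ✓
#6 b = 6, but 6 is required to differ  ✗
#7 values 6, 5, 15; b = 6 is not ≤ a = 5  ✗
#8 e = 6 lies in [3, 8]  ✓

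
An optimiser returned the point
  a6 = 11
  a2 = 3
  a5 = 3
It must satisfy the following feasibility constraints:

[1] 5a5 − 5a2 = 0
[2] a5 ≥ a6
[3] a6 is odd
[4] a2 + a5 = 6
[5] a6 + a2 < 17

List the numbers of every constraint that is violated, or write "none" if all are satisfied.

[1] 5a5 − 5a2 = 5(3) − 5(3) = 0 — OK.
[2] a5 = 3, a6 = 11; 3 < 11 (want ≥) — violated.
[3] a6 = 11 is odd — OK.
[4] a2 + a5 = 3 + 3 = 6 — OK.
[5] a6 + a2 = 11 + 3 = 14; 14 < 17 — OK.

The assignment fails constraint 2.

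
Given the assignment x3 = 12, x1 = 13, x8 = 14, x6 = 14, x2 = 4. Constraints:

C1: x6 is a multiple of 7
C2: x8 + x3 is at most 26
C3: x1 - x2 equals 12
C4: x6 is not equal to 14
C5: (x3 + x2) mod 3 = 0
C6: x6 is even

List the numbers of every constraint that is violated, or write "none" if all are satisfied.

C1: 14 / 7 = 2, so 7 divides 14  holds
C2: x8 + x3 = 14 + 12 = 26; 26 ≤ 26  holds
C3: x1 - x2 = 13 - 4 = 9, not 12  fails
C4: x6 = 14, but 14 is required to differ  fails
C5: x3 + x2 = 16; 16 mod 3 = 1, not 0  fails
C6: x6 = 14 is even  holds

Constraints 3, 4, 5 are violated.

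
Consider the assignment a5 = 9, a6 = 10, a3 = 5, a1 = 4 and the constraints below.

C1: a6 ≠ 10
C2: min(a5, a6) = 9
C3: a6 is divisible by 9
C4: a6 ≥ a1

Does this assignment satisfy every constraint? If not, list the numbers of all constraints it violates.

C1: a6 = 10, but 10 is required to differ  fails
C2: min(9, 10) = 9  holds
C3: 10 = 9×1 + 1, so 9 does not divide 10  fails
C4: a6 = 10, a1 = 4; 10 ≥ 4  holds

No — constraints 1, 3 are not satisfied.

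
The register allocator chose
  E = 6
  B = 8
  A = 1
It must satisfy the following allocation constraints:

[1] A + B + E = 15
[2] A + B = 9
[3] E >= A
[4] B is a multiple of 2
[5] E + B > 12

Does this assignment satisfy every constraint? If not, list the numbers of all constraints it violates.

[1] A + B + E = 1 + 8 + 6 = 15  yes
[2] A + B = 1 + 8 = 9  yes
[3] E = 6, A = 1; 6 ≥ 1  yes
[4] 8 / 2 = 4, so 2 divides 8  yes
[5] E + B = 6 + 8 = 14; 14 > 12  yes

Yes — all constraints hold.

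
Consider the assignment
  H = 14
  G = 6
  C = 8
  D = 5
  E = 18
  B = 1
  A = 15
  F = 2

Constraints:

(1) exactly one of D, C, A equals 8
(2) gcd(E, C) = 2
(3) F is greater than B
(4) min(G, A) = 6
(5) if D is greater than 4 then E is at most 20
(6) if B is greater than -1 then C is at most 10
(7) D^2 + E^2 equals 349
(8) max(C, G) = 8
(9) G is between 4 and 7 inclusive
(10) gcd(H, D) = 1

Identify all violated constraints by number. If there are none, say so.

(1) D=5, C=8, A=15; 1 of them equals 8 — satisfied.
(2) gcd(18, 8) = 2 — satisfied.
(3) F = 2, B = 1; 2 > 1 — satisfied.
(4) min(6, 15) = 6 — satisfied.
(5) D = 5 > 4, so we need E ≤ 20; E = 18 ≤ 20 — satisfied.
(6) B = 1 > -1, so we need C ≤ 10; C = 8 ≤ 10 — satisfied.
(7) D^2 + E^2 = 5^2 + 18^2 = 25 + 324 = 349 — satisfied.
(8) max(8, 6) = 8 — satisfied.
(9) G = 6 lies in [4, 7] — satisfied.
(10) gcd(14, 5) = 1 — satisfied.

The assignment satisfies every constraint.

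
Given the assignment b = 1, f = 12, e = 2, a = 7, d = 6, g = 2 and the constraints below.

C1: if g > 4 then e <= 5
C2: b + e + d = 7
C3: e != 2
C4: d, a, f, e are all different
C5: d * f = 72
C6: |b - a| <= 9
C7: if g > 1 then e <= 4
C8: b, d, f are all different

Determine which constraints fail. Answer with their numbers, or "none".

C1: g = 2, not > 4; antecedent false, conditional vacuously true  OK
C2: b + e + d = 1 + 2 + 6 = 9, not 7  FAIL
C3: e = 2, but 2 is required to differ  FAIL
C4: values 6, 7, 12, 2 are pairwise distinct  OK
C5: d * f = 6 * 12 = 72  OK
C6: |1 - 7| = 6; 6 ≤ 9  OK
C7: g = 2 > 1, so we need e ≤ 4; e = 2 ≤ 4  OK
C8: values 1, 6, 12 are pairwise distinct  OK

Constraints 2 and 3 do not hold.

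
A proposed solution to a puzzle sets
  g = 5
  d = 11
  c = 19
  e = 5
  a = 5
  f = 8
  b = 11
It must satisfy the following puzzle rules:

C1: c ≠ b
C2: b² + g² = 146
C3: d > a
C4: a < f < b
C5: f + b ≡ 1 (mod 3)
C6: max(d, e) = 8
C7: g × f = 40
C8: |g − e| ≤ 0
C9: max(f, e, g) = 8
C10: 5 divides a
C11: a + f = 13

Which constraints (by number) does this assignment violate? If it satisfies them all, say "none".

No — constraint 6 is not satisfied.

C1: c = 19, b = 11; distinct  yes
C2: b² + g² = 11² + 5² = 121 + 25 = 146  yes
C3: d = 11, a = 5; 11 > 5  yes
C4: values 5 < 8 < 11  yes
C5: f + b = 19; 19 mod 3 = 1  yes
C6: max(11, 5) = 11, not 8  no
C7: g × f = 5 × 8 = 40  yes
C8: |5 − 5| = 0; 0 ≤ 0  yes
C9: max(8, 5, 5) = 8  yes
C10: 5 / 5 = 1, so 5 divides 5  yes
C11: a + f = 5 + 8 = 13  yes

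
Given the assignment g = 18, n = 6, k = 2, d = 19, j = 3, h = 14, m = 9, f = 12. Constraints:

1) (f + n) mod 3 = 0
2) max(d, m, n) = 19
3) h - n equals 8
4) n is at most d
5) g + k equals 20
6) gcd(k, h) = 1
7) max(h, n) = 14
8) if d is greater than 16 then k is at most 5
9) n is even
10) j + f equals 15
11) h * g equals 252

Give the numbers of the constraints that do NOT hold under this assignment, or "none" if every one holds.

1) f + n = 18; 18 mod 3 = 0  ✓
2) max(19, 9, 6) = 19  ✓
3) h - n = 14 - 6 = 8  ✓
4) n = 6, d = 19; 6 ≤ 19  ✓
5) g + k = 18 + 2 = 20  ✓
6) gcd(2, 14) = 2, not 1  ✗
7) max(14, 6) = 14  ✓
8) d = 19 > 16, so we need k ≤ 5; k = 2 ≤ 5  ✓
9) n = 6 is even  ✓
10) j + f = 3 + 12 = 15  ✓
11) h * g = 14 * 18 = 252  ✓

Constraint 6 does not hold.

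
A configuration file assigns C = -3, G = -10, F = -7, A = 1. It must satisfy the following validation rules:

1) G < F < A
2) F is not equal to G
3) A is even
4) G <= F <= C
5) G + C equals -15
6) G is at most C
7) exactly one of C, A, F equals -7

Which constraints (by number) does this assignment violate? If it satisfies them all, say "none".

1) values -10 < -7 < 1 — holds.
2) F = -7, G = -10; distinct — holds.
3) A = 1 is odd — does not hold.
4) values -10 <= -7 <= -3 — holds.
5) G + C = -10 + (-3) = -13, not -15 — does not hold.
6) G = -10, C = -3; -10 ≤ -3 — holds.
7) C=-3, A=1, F=-7; 1 of them equals -7 — holds.

The assignment fails constraints 3 and 5.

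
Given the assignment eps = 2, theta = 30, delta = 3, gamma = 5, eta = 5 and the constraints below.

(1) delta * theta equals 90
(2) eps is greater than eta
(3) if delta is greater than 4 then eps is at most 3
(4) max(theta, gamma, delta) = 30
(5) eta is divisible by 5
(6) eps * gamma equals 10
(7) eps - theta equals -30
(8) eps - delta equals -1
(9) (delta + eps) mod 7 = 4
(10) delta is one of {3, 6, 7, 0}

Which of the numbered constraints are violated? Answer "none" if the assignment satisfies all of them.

(1) delta * theta = 3 * 30 = 90 — holds.
(2) eps = 2, eta = 5; 2 ≤ 5 (want >) — does not hold.
(3) delta = 3, not > 4; antecedent false, conditional vacuously true — holds.
(4) max(30, 5, 3) = 30 — holds.
(5) 5 / 5 = 1, so 5 divides 5 — holds.
(6) eps * gamma = 2 * 5 = 10 — holds.
(7) eps - theta = 2 - 30 = -28, not -30 — does not hold.
(8) eps - delta = 2 - 3 = -1 — holds.
(9) delta + eps = 5; 5 mod 7 = 5, not 4 — does not hold.
(10) delta = 3 is in {3, 6, 7, 0} — holds.

The assignment fails constraints 2, 7, 9.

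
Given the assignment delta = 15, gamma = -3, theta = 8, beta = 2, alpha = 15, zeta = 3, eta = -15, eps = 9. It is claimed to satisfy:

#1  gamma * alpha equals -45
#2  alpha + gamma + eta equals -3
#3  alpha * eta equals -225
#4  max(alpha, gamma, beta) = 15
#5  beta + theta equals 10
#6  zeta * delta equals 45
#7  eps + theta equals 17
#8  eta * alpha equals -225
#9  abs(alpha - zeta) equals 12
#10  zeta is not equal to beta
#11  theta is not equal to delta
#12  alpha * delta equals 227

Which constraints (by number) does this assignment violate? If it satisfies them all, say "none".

#1 gamma * alpha = -3 * 15 = -45  ✔
#2 alpha + gamma + eta = 15 + (-3) + (-15) = -3  ✔
#3 alpha * eta = 15 * (-15) = -225  ✔
#4 max(15, -3, 2) = 15  ✔
#5 beta + theta = 2 + 8 = 10  ✔
#6 zeta * delta = 3 * 15 = 45  ✔
#7 eps + theta = 9 + 8 = 17  ✔
#8 eta * alpha = -15 * 15 = -225  ✔
#9 abs(15 - 3) = 12  ✔
#10 zeta = 3, beta = 2; distinct  ✔
#11 theta = 8, delta = 15; distinct  ✔
#12 alpha * delta = 15 * 15 = 225, not 227  ✘

Violated: 12.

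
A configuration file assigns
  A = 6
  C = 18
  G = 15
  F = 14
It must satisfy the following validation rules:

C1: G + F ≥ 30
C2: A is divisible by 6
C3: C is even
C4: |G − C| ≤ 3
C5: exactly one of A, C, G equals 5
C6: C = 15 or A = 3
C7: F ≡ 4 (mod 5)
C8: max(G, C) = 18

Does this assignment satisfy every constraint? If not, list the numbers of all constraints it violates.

The assignment fails constraints 1, 5, and 6.

C1: G + F = 15 + 14 = 29; 29 < 30, bound 30 not met  ✗
C2: 6 / 6 = 1, so 6 divides 6  ✓
C3: C = 18 is even  ✓
C4: |15 − 18| = 3; 3 ≤ 3  ✓
C5: A=6, C=18, G=15; 0 of them equal 5, not exactly one  ✗
C6: C = 18 ≠ 15 and A = 6 ≠ 3; both disjuncts false  ✗
C7: 14 mod 5 = 4  ✓
C8: max(15, 18) = 18  ✓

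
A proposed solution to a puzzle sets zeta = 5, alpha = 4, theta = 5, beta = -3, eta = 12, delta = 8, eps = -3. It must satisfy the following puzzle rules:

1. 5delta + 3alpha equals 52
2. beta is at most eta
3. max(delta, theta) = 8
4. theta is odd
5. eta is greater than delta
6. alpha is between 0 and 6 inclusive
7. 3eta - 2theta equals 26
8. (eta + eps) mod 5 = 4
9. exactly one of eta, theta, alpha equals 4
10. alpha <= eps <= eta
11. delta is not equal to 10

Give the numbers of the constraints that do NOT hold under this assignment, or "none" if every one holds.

1. 5delta + 3alpha = 5(8) + 3(4) = 52  holds
2. beta = -3, eta = 12; -3 ≤ 12  holds
3. max(8, 5) = 8  holds
4. theta = 5 is odd  holds
5. eta = 12, delta = 8; 12 > 8  holds
6. alpha = 4 lies in [0, 6]  holds
7. 3eta - 2theta = 3(12) - 2(5) = 26  holds
8. eta + eps = 9; 9 mod 5 = 4  holds
9. eta=12, theta=5, alpha=4; 1 of them equals 4  holds
10. values 4, -3, 12; alpha = 4 is not <= eps = -3  fails
11. delta = 8, and 8 ≠ 10  holds

Violated: 10.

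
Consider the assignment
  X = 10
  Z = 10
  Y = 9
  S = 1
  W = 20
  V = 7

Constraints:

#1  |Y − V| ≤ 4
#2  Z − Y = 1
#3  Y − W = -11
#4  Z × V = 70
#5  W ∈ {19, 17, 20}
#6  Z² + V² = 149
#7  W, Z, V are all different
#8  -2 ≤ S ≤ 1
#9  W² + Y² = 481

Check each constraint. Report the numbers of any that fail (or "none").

The assignment satisfies every constraint.

#1 |9 − 7| = 2; 2 ≤ 4  OK
#2 Z − Y = 10 − 9 = 1  OK
#3 Y − W = 9 − 20 = -11  OK
#4 Z × V = 10 × 7 = 70  OK
#5 W = 20 is in {19, 17, 20}  OK
#6 Z² + V² = 10² + 7² = 100 + 49 = 149  OK
#7 values 20, 10, 7 are pairwise distinct  OK
#8 S = 1 lies in [-2, 1]  OK
#9 W² + Y² = 20² + 9² = 400 + 81 = 481  OK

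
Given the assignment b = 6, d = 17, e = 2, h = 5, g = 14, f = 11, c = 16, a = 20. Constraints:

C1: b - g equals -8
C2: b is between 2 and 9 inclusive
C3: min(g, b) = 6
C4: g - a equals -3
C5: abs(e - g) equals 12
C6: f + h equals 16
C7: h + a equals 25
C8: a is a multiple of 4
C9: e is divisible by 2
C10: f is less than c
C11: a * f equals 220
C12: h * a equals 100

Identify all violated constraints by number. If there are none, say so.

Violated: 4.

C1: b - g = 6 - 14 = -8 — holds.
C2: b = 6 lies in [2, 9] — holds.
C3: min(14, 6) = 6 — holds.
C4: g - a = 14 - 20 = -6, not -3 — does not hold.
C5: abs(2 - 14) = 12 — holds.
C6: f + h = 11 + 5 = 16 — holds.
C7: h + a = 5 + 20 = 25 — holds.
C8: 20 / 4 = 5, so 4 divides 20 — holds.
C9: 2 / 2 = 1, so 2 divides 2 — holds.
C10: f = 11, c = 16; 11 < 16 — holds.
C11: a * f = 20 * 11 = 220 — holds.
C12: h * a = 5 * 20 = 100 — holds.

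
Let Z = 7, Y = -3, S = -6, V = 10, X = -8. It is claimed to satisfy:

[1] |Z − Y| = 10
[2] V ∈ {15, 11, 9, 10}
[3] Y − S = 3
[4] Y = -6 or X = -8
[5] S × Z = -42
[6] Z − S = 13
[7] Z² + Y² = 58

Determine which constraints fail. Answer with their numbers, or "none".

[1] |7 − (-3)| = 10 — satisfied.
[2] V = 10 is in {15, 11, 9, 10} — satisfied.
[3] Y − S = -3 − (-6) = 3 — satisfied.
[4] Y = -3 ≠ -6, but X = -8 = -8 (second disjunct) — satisfied.
[5] S × Z = -6 × 7 = -42 — satisfied.
[6] Z − S = 7 − (-6) = 13 — satisfied.
[7] Z² + Y² = 7² + (-3)² = 49 + 9 = 58 — satisfied.

All constraints are satisfied.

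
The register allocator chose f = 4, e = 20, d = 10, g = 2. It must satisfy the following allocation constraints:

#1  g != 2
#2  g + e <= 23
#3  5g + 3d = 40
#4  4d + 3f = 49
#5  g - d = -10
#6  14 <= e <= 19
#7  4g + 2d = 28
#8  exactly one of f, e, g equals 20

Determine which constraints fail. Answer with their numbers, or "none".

Constraints 1, 4, 5, 6 are violated.

#1 g = 2, but 2 is required to differ — violated.
#2 g + e = 2 + 20 = 22; 22 ≤ 23 — satisfied.
#3 5g + 3d = 5(2) + 3(10) = 40 — satisfied.
#4 4d + 3f = 4(10) + 3(4) = 52, not 49 — violated.
#5 g - d = 2 - 10 = -8, not -10 — violated.
#6 e = 20 is outside [14, 19] — violated.
#7 4g + 2d = 4(2) + 2(10) = 28 — satisfied.
#8 f=4, e=20, g=2; 1 of them equals 20 — satisfied.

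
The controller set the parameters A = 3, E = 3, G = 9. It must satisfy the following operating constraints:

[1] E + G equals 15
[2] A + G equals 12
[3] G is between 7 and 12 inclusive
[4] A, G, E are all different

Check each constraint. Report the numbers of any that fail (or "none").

[1] E + G = 3 + 9 = 12, not 15  false
[2] A + G = 3 + 9 = 12  true
[3] G = 9 lies in [7, 12]  true
[4] A = E = 3, not all different  false

The assignment fails constraints 1 and 4.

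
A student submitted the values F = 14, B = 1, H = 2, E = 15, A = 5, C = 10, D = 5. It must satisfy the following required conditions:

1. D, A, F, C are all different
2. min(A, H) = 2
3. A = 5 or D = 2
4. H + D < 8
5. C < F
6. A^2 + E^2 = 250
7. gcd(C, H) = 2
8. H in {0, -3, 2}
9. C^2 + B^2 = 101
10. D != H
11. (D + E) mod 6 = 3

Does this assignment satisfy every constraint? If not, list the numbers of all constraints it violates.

1. D = A = 5, not all different  ✘
2. min(5, 2) = 2  ✔
3. A = 5 = 5 (first disjunct)  ✔
4. H + D = 2 + 5 = 7; 7 < 8  ✔
5. C = 10, F = 14; 10 < 14  ✔
6. A^2 + E^2 = 5^2 + 15^2 = 25 + 225 = 250  ✔
7. gcd(10, 2) = 2  ✔
8. H = 2 is in {0, -3, 2}  ✔
9. C^2 + B^2 = 10^2 + 1^2 = 100 + 1 = 101  ✔
10. D = 5, H = 2; distinct  ✔
11. D + E = 20; 20 mod 6 = 2, not 3  ✘

The assignment fails constraints 1 and 11.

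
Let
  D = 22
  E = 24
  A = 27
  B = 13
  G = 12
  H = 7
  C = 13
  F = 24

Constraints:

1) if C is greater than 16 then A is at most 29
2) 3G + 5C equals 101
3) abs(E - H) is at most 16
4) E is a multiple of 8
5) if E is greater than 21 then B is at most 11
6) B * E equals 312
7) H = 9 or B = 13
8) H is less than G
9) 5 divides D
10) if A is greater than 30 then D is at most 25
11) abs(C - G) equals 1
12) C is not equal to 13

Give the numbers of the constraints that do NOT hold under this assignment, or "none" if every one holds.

Violated: 3, 5, 9, and 12.

1) C = 13, not > 16; antecedent false, conditional vacuously true — holds.
2) 3G + 5C = 3(12) + 5(13) = 101 — holds.
3) abs(24 - 7) = 17; 17 > 16, exceeds bound 16 — does not hold.
4) 24 / 8 = 3, so 8 divides 24 — holds.
5) E = 24 > 21, so we need B ≤ 11; but B = 13 > 11 — does not hold.
6) B * E = 13 * 24 = 312 — holds.
7) H = 7 ≠ 9, but B = 13 = 13 (second disjunct) — holds.
8) H = 7, G = 12; 7 < 12 — holds.
9) 22 = 5*4 + 2, so 5 does not divide 22 — does not hold.
10) A = 27, not > 30; antecedent false, conditional vacuously true — holds.
11) abs(13 - 12) = 1 — holds.
12) C = 13, but 13 is required to differ — does not hold.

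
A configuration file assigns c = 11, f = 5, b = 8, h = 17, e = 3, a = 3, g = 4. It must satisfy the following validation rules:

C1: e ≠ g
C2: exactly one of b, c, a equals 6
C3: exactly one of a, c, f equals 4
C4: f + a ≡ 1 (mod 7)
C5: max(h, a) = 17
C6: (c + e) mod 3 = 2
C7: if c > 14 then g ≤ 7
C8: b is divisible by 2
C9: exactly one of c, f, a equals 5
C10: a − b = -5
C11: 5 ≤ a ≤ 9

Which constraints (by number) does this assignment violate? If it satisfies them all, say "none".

C1: e = 3, g = 4; distinct  ✔
C2: b=8, c=11, a=3; 0 of them equal 6, not exactly one  ✘
C3: a=3, c=11, f=5; 0 of them equal 4, not exactly one  ✘
C4: f + a = 8; 8 mod 7 = 1  ✔
C5: max(17, 3) = 17  ✔
C6: c + e = 14; 14 mod 3 = 2  ✔
C7: c = 11, not > 14; antecedent false, conditional vacuously true  ✔
C8: 8 / 2 = 4, so 2 divides 8  ✔
C9: c=11, f=5, a=3; 1 of them equals 5  ✔
C10: a − b = 3 − 8 = -5  ✔
C11: a = 3 is outside [5, 9]  ✘

The assignment fails constraints 2, 3, and 11.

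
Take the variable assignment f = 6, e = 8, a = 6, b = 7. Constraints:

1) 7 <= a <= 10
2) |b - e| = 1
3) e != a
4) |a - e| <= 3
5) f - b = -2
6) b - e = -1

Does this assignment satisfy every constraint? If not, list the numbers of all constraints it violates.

1) a = 6 is outside [7, 10]  ✘
2) |7 - 8| = 1  ✔
3) e = 8, a = 6; distinct  ✔
4) |6 - 8| = 2; 2 ≤ 3  ✔
5) f - b = 6 - 7 = -1, not -2  ✘
6) b - e = 7 - 8 = -1  ✔

The assignment fails constraints 1 and 5.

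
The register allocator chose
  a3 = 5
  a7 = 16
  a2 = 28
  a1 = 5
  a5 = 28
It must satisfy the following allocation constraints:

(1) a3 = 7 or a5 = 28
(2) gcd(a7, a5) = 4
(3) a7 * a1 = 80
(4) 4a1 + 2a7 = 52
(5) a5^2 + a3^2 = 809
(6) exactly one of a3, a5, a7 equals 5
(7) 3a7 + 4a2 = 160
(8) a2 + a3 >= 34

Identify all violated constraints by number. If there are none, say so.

(1) a3 = 5 ≠ 7, but a5 = 28 = 28 (second disjunct) — OK.
(2) gcd(16, 28) = 4 — OK.
(3) a7 * a1 = 16 * 5 = 80 — OK.
(4) 4a1 + 2a7 = 4(5) + 2(16) = 52 — OK.
(5) a5^2 + a3^2 = 28^2 + 5^2 = 784 + 25 = 809 — OK.
(6) a3=5, a5=28, a7=16; 1 of them equals 5 — OK.
(7) 3a7 + 4a2 = 3(16) + 4(28) = 160 — OK.
(8) a2 + a3 = 28 + 5 = 33; 33 < 34, bound 34 not met — violated.

Constraint 8 does not hold.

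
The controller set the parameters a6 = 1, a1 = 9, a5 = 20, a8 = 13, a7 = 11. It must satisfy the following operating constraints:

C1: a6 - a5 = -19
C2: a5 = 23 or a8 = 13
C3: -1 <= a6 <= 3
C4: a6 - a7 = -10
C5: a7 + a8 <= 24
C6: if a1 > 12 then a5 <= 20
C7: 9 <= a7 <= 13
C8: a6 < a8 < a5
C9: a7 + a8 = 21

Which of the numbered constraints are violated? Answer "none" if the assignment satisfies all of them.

C1: a6 - a5 = 1 - 20 = -19  true
C2: a5 = 20 ≠ 23, but a8 = 13 = 13 (second disjunct)  true
C3: a6 = 1 lies in [-1, 3]  true
C4: a6 - a7 = 1 - 11 = -10  true
C5: a7 + a8 = 11 + 13 = 24; 24 ≤ 24  true
C6: a1 = 9, not > 12; antecedent false, conditional vacuously true  true
C7: a7 = 11 lies in [9, 13]  true
C8: values 1 < 13 < 20  true
C9: a7 + a8 = 11 + 13 = 24, not 21  false

The assignment fails constraint 9.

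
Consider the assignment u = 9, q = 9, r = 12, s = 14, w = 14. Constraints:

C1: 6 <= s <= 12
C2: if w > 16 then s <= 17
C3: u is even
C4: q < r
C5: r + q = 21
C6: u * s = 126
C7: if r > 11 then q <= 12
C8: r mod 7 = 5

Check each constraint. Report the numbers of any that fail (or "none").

Violated: 1 and 3.

C1: s = 14 is outside [6, 12] — fails.
C2: w = 14, not > 16; antecedent false, conditional vacuously true — holds.
C3: u = 9 is odd — fails.
C4: q = 9, r = 12; 9 < 12 — holds.
C5: r + q = 12 + 9 = 21 — holds.
C6: u * s = 9 * 14 = 126 — holds.
C7: r = 12 > 11, so we need q ≤ 12; q = 9 ≤ 12 — holds.
C8: 12 mod 7 = 5 — holds.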